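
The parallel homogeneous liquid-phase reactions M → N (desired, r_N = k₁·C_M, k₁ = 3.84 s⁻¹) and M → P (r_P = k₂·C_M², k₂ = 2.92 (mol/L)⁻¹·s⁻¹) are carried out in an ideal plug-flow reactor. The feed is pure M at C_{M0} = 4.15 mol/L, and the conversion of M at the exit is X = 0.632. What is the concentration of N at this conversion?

0.860 mol/L

C_M = C_{M0}(1−X) = 1.527 mol/L.
Along a PFR/batch, dC_N/dC_M = −r_N/(r_N+r_P) = −k₁/(k₁+k₂·C_M).
Integrating from C_{M0} to C_M: C_N = (3.84/2.92)·ln[(3.84+2.92·4.15)/(3.84+2.92·1.53)] = 1.315·ln(15.96/8.299) = 0.8598 mol/L.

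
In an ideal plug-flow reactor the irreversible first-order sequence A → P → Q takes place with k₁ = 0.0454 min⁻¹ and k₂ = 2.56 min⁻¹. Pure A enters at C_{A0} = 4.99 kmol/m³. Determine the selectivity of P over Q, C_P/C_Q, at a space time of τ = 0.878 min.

Solving the coupled first-order balances gives C_P(τ) = [k₁/(k₂−k₁)]·C_{A0}·(e^(−k₁τ) − e^(−k₂τ)).
e^(−k₁τ) = e^(−0.0454×0.878) = e^(−0.03986) = 0.9609; e^(−k₂τ) = e^(−2.248) = 0.1056.
C_P = 0.0454×4.99/(2.56−0.0454) × (0.9609−0.1056) = 0.09009×0.8553 = 0.07705 kmol/m³.
C_A = C_{A0}e^(−k₁τ) = 4.795 kmol/m³, so C_Q = C_{A0}−C_A−C_P = 0.1179 kmol/m³; C_P/C_Q = 0.653.

0.653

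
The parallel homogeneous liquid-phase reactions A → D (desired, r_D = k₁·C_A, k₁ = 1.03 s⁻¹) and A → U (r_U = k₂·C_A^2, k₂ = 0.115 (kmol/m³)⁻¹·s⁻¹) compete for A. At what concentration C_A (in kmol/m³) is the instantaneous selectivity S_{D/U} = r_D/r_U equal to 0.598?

S_{D/U} = (k₁/k₂)·C_A⁻¹ ⇒ C_A = (S·k₂/k₁)^(-1).
= (0.598×0.115/1.03)^(-1) = (0.06677)^(-1) = 15.0 kmol/m³.

15.0 kmol/m³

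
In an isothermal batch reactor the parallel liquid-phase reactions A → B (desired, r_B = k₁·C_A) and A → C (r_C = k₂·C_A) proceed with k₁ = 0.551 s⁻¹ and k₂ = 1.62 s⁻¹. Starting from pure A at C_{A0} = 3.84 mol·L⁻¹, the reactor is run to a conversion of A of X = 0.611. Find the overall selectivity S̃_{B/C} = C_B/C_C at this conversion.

C_A = C_{A0}(1−X) = 1.494 mol·L⁻¹.
Both paths are first order in A, so the instantaneous fraction to B is constant: dC_B/d(−C_A) = k₁/(k₁+k₂) = 0.2538.
C_B = 0.2538·(C_{A0}−C_A) = 0.2538×2.346 = 0.595 mol·L⁻¹.
C_C = (C_{A0}−C_A)−C_B = 1.751 mol·L⁻¹; S̃_{B/C} = 0.5955/1.751 = 0.340.

0.340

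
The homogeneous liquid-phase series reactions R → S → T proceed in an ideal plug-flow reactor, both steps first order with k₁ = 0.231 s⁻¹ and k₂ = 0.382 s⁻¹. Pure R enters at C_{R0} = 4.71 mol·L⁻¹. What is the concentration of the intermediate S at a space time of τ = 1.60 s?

The intermediate concentration in a first-order A→B→C sequence is C_S = k₁C_{R0}(e^(−k₁τ) − e^(−k₂τ))/(k₂−k₁).
e^(−k₁τ) = e^(−0.231×1.60) = e^(−0.3696) = 0.6910; e^(−k₂τ) = e^(−0.6112) = 0.5427.
C_S = 0.231×4.71/(0.382−0.231) × (0.6910−0.5427) = 7.205×0.1483 = 1.069 mol·L⁻¹.

1.07 mol·L⁻¹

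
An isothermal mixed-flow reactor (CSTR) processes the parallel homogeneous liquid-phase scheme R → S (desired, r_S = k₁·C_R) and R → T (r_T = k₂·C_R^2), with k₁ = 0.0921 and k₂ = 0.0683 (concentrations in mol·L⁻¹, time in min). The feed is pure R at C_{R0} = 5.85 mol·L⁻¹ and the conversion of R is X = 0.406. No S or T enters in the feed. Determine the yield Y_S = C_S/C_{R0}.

0.114

Exit C_R = C_{R0}(1−X) = 5.85×0.594 = 3.475 mol·L⁻¹.
A CSTR operates uniformly at the exit composition, giving r_S = 0.3200 and r_T = 0.8247 (each k·C_R^n at C_R = 3.475).
Fraction of consumed R going to S: r_S/(r_S+r_T) = 0.2796.
C_S = 0.2796·C_{R0}·X = 0.2796×5.85×0.406 = 0.664 mol·L⁻¹; Y_S = C_S/C_{R0} = 0.114.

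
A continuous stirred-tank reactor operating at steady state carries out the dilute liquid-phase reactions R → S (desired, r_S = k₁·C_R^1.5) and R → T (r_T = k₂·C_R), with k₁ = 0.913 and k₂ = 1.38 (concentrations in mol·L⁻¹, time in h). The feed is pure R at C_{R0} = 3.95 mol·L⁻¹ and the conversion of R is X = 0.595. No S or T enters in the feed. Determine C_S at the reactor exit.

1.07 mol·L⁻¹

Exit C_R = C_{R0}(1−X) = 3.95×0.405 = 1.600 mol·L⁻¹.
Rates in a CSTR are evaluated at the outlet concentration: r_S = 0.913×1.600^1.5 = 1.847, r_T = 1.38×1.600 = 2.208.
Fraction of consumed R going to S: r_S/(r_S+r_T) = 0.4556.
C_S = 0.4556·C_{R0}·X = 0.4556×3.95×0.595 = 1.07 mol·L⁻¹.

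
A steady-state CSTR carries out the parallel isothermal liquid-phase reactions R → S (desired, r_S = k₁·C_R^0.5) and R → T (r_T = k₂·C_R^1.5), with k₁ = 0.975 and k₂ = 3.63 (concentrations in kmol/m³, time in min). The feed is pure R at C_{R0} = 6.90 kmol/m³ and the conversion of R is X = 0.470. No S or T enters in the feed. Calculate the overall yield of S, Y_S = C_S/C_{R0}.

Exit C_R = C_{R0}(1−X) = 6.90×0.530 = 3.657 kmol/m³.
A CSTR operates uniformly at the exit composition, giving r_S = 1.865 and r_T = 25.39 (each k·C_R^n at C_R = 3.657).
Fraction of consumed R going to S: r_S/(r_S+r_T) = 0.06842.
C_S = 0.06842·C_{R0}·X = 0.06842×6.90×0.470 = 0.222 kmol/m³; Y_S = C_S/C_{R0} = 0.0322.

0.0322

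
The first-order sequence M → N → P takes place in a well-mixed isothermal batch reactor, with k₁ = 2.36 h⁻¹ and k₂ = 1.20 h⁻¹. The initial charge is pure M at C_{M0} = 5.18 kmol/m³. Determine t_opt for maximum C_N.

0.583 h

Setting dC_N/dt = 0 gives t_opt = ln(k₂/k₁)/(k₂−k₁).
= ln(1.20/2.36)/(1.20−2.36) = ln(0.5085)/-1.160 = -0.6763/-1.160 = 0.583 h.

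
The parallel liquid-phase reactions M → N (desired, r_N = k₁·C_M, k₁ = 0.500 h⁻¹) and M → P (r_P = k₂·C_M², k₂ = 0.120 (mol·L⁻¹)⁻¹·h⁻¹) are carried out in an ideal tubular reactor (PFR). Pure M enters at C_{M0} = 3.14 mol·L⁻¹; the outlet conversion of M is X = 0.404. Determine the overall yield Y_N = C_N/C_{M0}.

C_M = C_{M0}(1−X) = 1.871 mol·L⁻¹.
Along a PFR/batch, dC_N/dC_M = −r_N/(r_N+r_P) = −k₁/(k₁+k₂·C_M).
Integrating from C_{M0} to C_M: C_N = (0.500/0.120)·ln[(0.500+0.120·3.14)/(0.500+0.120·1.87)] = 4.167·ln(0.8768/0.7246) = 0.7946 mol·L⁻¹.
Y_N = C_N/C_{M0} = 0.7946/3.14 = 0.253.

0.253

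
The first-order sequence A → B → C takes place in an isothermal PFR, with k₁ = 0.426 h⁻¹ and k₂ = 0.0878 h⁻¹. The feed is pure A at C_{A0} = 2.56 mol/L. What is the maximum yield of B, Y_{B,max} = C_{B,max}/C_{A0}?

0.664

At the optimum, C_{B,max}/C_{A0} = (k₁/k₂)^[k₂/(k₂−k₁)].
= (0.426/0.0878)^(0.0878/(0.0878−0.426)) = (4.852)^(-0.2596) = 0.6636.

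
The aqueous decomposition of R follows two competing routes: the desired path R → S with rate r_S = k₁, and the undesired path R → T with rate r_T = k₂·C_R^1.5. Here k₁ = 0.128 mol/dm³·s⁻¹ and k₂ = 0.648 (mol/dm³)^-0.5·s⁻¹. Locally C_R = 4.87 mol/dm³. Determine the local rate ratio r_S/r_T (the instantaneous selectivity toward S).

0.0184

S_{S/T} = r_S/r_T = (k₁)/(k₂·C_R^1.5) = (k₁/k₂)·C_R^-1.5.
= (0.128) / (0.648×4.870^1.5) = 0.1280/6.964 = 0.0184.
The undesired path is higher order in R, so low C_R (CSTR or dilute feed) favours S.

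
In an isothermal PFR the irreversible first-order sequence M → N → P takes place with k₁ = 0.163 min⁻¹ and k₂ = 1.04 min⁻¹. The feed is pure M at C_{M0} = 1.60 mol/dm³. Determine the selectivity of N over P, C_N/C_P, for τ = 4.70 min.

Solving the coupled first-order balances gives C_N(τ) = [k₁/(k₂−k₁)]·C_{M0}·(e^(−k₁τ) − e^(−k₂τ)).
e^(−k₁τ) = e^(−0.163×4.70) = e^(−0.7661) = 0.4648; e^(−k₂τ) = e^(−4.888) = 0.007536.
C_N = 0.163×1.60/(1.04−0.163) × (0.4648−0.007536) = 0.2974×0.4573 = 0.1360 mol/dm³.
C_M = C_{M0}e^(−k₁τ) = 0.7437 mol/dm³, so C_P = C_{M0}−C_M−C_N = 0.7203 mol/dm³; C_N/C_P = 0.189.

0.189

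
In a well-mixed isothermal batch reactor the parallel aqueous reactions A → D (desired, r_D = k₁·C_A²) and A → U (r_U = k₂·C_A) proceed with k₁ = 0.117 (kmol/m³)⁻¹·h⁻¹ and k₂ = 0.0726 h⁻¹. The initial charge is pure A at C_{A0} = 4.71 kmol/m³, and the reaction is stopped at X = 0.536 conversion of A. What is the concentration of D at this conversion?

2.13 kmol/m³

C_A = C_{A0}(1−X) = 2.185 kmol/m³.
Along a PFR/batch, dC_U/dC_A = −r_U/(r_D+r_U) = −k₂/(k₂+k₁·C_A).
Integrating from C_{A0} to C_A: C_U = (0.0726/0.117)·ln[(0.0726+0.117·4.71)/(0.0726+0.117·2.19)] = 0.6205·ln(0.6237/0.3283) = 0.3982 kmol/m³.
Then C_D = (C_{A0}−C_A) − C_U = 2.525 − 0.3982 = 2.126 kmol/m³.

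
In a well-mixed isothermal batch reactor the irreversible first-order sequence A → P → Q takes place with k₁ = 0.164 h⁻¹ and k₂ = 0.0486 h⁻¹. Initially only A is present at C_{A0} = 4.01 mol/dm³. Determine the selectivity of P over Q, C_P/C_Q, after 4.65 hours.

7.50

The intermediate concentration in a first-order A→B→C sequence is C_P = k₁C_{A0}(e^(−k₁t) − e^(−k₂t))/(k₂−k₁).
e^(−k₁t) = e^(−0.164×4.65) = e^(−0.7626) = 0.4665; e^(−k₂t) = e^(−0.2260) = 0.7977.
C_P = 0.164×4.01/(0.0486−0.164) × (0.4665−0.7977) = (-5.699)×(-0.3313) = 1.888 mol/dm³.
C_A = C_{A0}e^(−k₁t) = 1.870 mol/dm³, so C_Q = C_{A0}−C_A−C_P = 0.2517 mol/dm³; C_P/C_Q = 7.50.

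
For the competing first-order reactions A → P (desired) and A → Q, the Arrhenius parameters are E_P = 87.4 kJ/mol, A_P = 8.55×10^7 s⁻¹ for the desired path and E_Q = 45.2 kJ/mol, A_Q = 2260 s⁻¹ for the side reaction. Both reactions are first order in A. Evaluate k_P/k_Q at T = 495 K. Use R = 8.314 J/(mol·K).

1.33

Since both paths have the same order in A, the concentration cancels and S_{P/Q} = k_P/k_Q = (A_P/A_Q)·exp[(E_Q−E_P)/(RT)].
(E_Q−E_P)/(RT) = (45.2−87.4)×10³/(8.314×495) = -42200/4115 = -10.25.
k_P/k_Q = (8.55×10^7/2260)·exp(-10.25) = 37832 × 3.521×10^-5 = 1.33.
Since E_P > E_Q, raising the temperature improves selectivity toward P.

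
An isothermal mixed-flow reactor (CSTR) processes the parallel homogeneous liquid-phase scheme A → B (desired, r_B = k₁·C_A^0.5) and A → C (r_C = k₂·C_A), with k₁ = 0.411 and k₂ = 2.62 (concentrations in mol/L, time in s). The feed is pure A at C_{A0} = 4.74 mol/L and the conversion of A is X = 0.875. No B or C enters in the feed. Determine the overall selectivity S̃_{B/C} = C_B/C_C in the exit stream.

Exit C_A = C_{A0}(1−X) = 4.74×0.125 = 0.5925 mol/L.
In a CSTR the entire volume is at exit conditions, so r_B = 0.411×0.5925^0.5 = 0.3164 and r_C = 2.62×0.5925 = 1.552.
Overall selectivity = C_B/C_C = r_Bτ/(r_Cτ) = r_B/r_C = 0.204.

0.204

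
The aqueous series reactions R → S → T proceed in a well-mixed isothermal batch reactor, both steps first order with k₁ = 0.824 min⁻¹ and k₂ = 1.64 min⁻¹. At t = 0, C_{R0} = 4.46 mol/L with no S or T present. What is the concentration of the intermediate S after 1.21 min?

1.04 mol/L

For first-order series with pure R initially, C_S(t) = k₁C_{R0}/(k₂−k₁)·(e^(−k₁t) − e^(−k₂t)).
e^(−k₁t) = e^(−0.824×1.21) = e^(−0.9970) = 0.3690; e^(−k₂t) = e^(−1.984) = 0.1375.
C_S = 0.824×4.46/(1.64−0.824) × (0.3690−0.1375) = 4.504×0.2315 = 1.043 mol/L.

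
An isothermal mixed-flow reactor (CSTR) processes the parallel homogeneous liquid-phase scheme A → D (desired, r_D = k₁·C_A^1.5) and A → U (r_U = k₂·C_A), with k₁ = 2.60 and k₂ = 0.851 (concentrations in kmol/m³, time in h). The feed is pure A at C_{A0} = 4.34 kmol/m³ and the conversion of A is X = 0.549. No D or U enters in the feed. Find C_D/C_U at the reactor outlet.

4.27

Exit C_A = C_{A0}(1−X) = 4.34×0.451 = 1.957 kmol/m³.
Rates in a CSTR are evaluated at the outlet concentration: r_D = 2.60×1.957^1.5 = 7.120, r_U = 0.851×1.957 = 1.666.
Overall selectivity = C_D/C_U = r_Dτ/(r_Uτ) = r_D/r_U = 4.27.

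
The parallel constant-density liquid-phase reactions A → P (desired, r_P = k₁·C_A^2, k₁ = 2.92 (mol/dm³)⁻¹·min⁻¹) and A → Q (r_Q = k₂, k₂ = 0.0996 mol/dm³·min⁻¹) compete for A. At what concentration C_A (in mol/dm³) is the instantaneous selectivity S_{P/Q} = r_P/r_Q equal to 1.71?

S_{P/Q} = (k₁/k₂)·C_A^2 ⇒ C_A = (S·k₂/k₁)^(0.5).
= (1.71×0.0996/2.92)^(0.5) = (0.05833)^(0.5) = 0.242 mol/dm³.

0.242 mol/dm³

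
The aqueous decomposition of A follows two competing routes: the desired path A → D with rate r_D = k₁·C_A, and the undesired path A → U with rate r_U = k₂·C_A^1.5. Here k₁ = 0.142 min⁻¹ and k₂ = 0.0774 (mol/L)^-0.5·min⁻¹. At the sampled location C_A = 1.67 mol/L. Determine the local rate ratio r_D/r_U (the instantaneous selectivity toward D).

1.42

S_{D/U} = r_D/r_U = (k₁·C_A)/(k₂·C_A^1.5) = (k₁/k₂)·C_A^-0.5.
= (0.142×1.670) / (0.0774×1.670^1.5) = 0.2371/0.1670 = 1.42.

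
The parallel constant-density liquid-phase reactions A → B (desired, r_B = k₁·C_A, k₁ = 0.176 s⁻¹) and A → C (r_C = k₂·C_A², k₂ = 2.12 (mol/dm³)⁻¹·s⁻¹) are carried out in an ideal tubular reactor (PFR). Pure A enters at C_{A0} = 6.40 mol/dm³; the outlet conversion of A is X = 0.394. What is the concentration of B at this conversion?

C_A = C_{A0}(1−X) = 3.878 mol/dm³.
Along a PFR/batch, dC_B/dC_A = −r_B/(r_B+r_C) = −k₁/(k₁+k₂·C_A).
Integrating from C_{A0} to C_A: C_B = (0.176/2.12)·ln[(0.176+2.12·6.40)/(0.176+2.12·3.88)] = 0.08302·ln(13.74/8.398) = 0.04089 mol/dm³.

0.0409 mol/dm³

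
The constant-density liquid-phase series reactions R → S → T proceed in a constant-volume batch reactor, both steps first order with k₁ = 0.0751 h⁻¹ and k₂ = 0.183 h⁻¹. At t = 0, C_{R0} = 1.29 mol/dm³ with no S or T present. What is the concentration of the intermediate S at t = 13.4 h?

0.251 mol/dm³

For first-order series with pure R initially, C_S(t) = k₁C_{R0}/(k₂−k₁)·(e^(−k₁t) − e^(−k₂t)).
e^(−k₁t) = e^(−0.0751×13.4) = e^(−1.006) = 0.3656; e^(−k₂t) = e^(−2.452) = 0.08610.
C_S = 0.0751×1.29/(0.183−0.0751) × (0.3656−0.08610) = 0.8979×0.2795 = 0.2509 mol/dm³.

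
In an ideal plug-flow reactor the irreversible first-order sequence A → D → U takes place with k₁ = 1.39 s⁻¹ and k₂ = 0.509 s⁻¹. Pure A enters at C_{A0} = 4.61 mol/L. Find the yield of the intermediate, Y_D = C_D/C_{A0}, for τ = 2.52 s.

Solving the coupled first-order balances gives C_D(τ) = [k₁/(k₂−k₁)]·C_{A0}·(e^(−k₁τ) − e^(−k₂τ)).
e^(−k₁τ) = e^(−1.39×2.52) = e^(−3.503) = 0.03011; e^(−k₂τ) = e^(−1.283) = 0.2773.
C_D = 1.39×4.61/(0.509−1.39) × (0.03011−0.2773) = (-7.273)×(-0.2472) = 1.798 mol/L.
Y_D = C_D/C_{A0} = 1.798/4.61 = 0.390.

0.390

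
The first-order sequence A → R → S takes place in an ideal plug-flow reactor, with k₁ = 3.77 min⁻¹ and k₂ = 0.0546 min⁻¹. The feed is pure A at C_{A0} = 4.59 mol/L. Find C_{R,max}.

Evaluating C_R at τ_opt = ln(k₂/k₁)/(k₂−k₁) gives C_{R,max}/C_{A0} = (k₁/k₂)^[k₂/(k₂−k₁)].
= (3.77/0.0546)^(0.0546/(0.0546−3.77)) = (69.05)^(-0.01470) = 0.9397.
C_{R,max} = 0.9397×4.59 = 4.31 mol/L.

4.31 mol/L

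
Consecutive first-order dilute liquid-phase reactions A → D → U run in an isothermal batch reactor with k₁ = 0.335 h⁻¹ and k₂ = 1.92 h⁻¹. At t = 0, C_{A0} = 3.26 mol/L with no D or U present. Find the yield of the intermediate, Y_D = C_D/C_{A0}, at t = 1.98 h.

0.104

For first-order series with pure A initially, C_D(t) = k₁C_{A0}/(k₂−k₁)·(e^(−k₁t) − e^(−k₂t)).
e^(−k₁t) = e^(−0.335×1.98) = e^(−0.6633) = 0.5151; e^(−k₂t) = e^(−3.802) = 0.02234.
C_D = 0.335×3.26/(1.92−0.335) × (0.5151−0.02234) = 0.6890×0.4928 = 0.3396 mol/L.
Y_D = C_D/C_{A0} = 0.3396/3.26 = 0.104.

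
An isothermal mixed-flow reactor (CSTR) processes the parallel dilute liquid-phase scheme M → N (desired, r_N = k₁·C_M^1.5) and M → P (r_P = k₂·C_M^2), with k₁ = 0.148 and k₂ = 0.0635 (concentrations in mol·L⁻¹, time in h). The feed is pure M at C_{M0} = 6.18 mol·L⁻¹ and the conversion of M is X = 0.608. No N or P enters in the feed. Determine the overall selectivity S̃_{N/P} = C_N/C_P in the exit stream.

1.50

Exit C_M = C_{M0}(1−X) = 6.18×0.392 = 2.423 mol·L⁻¹.
Rates in a CSTR are evaluated at the outlet concentration: r_N = 0.148×2.423^1.5 = 0.5581, r_P = 0.0635×2.423^2 = 0.3727.
Overall selectivity = C_N/C_P = r_Nτ/(r_Pτ) = r_N/r_P = 1.50.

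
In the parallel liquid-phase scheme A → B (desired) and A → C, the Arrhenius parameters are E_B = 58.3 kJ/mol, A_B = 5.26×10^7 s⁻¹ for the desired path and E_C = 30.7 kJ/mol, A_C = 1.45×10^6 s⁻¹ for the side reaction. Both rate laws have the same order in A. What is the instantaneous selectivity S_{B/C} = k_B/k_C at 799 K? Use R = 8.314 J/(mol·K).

0.569

k_B/k_C = (A_B/A_C)·exp[−(E_B−E_C)/(RT)] = (A_B/A_C)·exp[(E_C−E_B)/(RT)].
(E_C−E_B)/(RT) = (30.7−58.3)×10³/(8.314×799) = -27600/6643 = -4.155.
k_B/k_C = (5.26×10^7/1.45×10^6)·exp(-4.155) = 36.28 × 0.01569 = 0.569.
Since E_B > E_C, raising the temperature improves selectivity toward B.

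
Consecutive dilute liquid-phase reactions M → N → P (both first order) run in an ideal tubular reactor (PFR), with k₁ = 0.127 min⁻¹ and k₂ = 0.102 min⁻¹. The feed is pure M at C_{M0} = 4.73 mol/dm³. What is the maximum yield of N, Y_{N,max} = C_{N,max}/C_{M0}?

0.409

Evaluating C_N at τ_opt = ln(k₂/k₁)/(k₂−k₁) gives C_{N,max}/C_{M0} = (k₁/k₂)^[k₂/(k₂−k₁)].
= (0.127/0.102)^(0.102/(0.102−0.127)) = (1.245)^(-4.080) = 0.4089.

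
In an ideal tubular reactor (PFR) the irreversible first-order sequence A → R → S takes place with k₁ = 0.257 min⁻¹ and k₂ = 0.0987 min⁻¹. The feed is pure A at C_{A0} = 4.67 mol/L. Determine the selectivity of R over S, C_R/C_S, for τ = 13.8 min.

Solving the coupled first-order balances gives C_R(τ) = [k₁/(k₂−k₁)]·C_{A0}·(e^(−k₁τ) − e^(−k₂τ)).
e^(−k₁τ) = e^(−0.257×13.8) = e^(−3.547) = 0.02882; e^(−k₂τ) = e^(−1.362) = 0.2561.
C_R = 0.257×4.67/(0.0987−0.257) × (0.02882−0.2561) = (-7.582)×(-0.2273) = 1.723 mol/L.
C_A = C_{A0}e^(−k₁τ) = 0.1346 mol/L, so C_S = C_{A0}−C_A−C_R = 2.812 mol/L; C_R/C_S = 0.613.

0.613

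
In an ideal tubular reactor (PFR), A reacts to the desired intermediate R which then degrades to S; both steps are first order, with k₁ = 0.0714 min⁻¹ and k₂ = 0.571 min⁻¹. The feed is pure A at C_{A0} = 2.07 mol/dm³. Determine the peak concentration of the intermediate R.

For a first-order series the maximum intermediate yield is C_{R,max}/C_{A0} = (k₁/k₂)^[k₂/(k₂−k₁)].
= (0.0714/0.571)^(0.571/(0.571−0.0714)) = (0.1250)^(1.143) = 0.09290.
C_{R,max} = 0.09290×2.07 = 0.192 mol/dm³.

0.192 mol/dm³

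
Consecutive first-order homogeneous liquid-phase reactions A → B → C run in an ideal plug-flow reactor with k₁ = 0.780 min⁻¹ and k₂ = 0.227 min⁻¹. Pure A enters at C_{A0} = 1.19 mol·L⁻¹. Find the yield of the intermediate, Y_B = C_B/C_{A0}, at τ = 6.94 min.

For first-order series with pure A initially, C_B(τ) = k₁C_{A0}/(k₂−k₁)·(e^(−k₁τ) − e^(−k₂τ)).
e^(−k₁τ) = e^(−0.780×6.94) = e^(−5.413) = 0.004457; e^(−k₂τ) = e^(−1.575) = 0.2069.
C_B = 0.780×1.19/(0.227−0.780) × (0.004457−0.2069) = (-1.678)×(-0.2025) = 0.3398 mol·L⁻¹.
Y_B = C_B/C_{A0} = 0.3398/1.19 = 0.286.

0.286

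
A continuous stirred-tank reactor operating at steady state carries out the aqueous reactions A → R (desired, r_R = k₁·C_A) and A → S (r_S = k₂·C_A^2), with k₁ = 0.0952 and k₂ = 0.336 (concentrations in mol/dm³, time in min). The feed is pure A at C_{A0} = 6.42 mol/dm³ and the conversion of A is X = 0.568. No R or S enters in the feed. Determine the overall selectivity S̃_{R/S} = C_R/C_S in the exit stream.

0.102

Exit C_A = C_{A0}(1−X) = 6.42×0.432 = 2.773 mol/dm³.
Rates in a CSTR are evaluated at the outlet concentration: r_R = 0.0952×2.773 = 0.2640, r_S = 0.336×2.773^2 = 2.585.
Overall selectivity = C_R/C_S = r_Rτ/(r_Sτ) = r_R/r_S = 0.102.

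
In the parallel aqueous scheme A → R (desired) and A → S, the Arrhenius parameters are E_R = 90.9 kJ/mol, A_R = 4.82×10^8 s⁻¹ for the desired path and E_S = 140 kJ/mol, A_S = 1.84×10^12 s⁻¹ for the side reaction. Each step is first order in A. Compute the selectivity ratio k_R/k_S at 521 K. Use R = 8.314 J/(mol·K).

Since both paths have the same order in A, the concentration cancels and S_{R/S} = k_R/k_S = (A_R/A_S)·exp[(E_S−E_R)/(RT)].
(E_S−E_R)/(RT) = (140−90.9)×10³/(8.314×521) = 49100/4332 = 11.34.
k_R/k_S = (4.82×10^8/1.84×10^12)·exp(11.34) = 2.620×10^-4 × 83727 = 21.9.

21.9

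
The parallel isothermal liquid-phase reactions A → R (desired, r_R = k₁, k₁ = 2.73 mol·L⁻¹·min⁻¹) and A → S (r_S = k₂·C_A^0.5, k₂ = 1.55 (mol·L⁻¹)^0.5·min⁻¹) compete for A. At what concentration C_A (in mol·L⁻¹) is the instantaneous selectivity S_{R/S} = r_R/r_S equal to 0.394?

20.0 mol·L⁻¹

S_{R/S} = (k₁/k₂)·C_A^-0.5 ⇒ C_A = (S·k₂/k₁)^(-2).
= (0.394×1.55/2.73)^(-2) = (0.2237)^(-2) = 20.0 mol·L⁻¹.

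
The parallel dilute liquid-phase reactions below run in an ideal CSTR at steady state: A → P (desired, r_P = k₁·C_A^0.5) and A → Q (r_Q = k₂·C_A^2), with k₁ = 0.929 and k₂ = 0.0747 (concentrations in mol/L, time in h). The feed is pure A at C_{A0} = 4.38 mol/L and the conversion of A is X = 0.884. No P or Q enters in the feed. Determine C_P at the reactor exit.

Exit C_A = C_{A0}(1−X) = 4.38×0.116 = 0.5081 mol/L.
In a CSTR the entire volume is at exit conditions, so r_P = 0.929×0.5081^0.5 = 0.6622 and r_Q = 0.0747×0.5081^2 = 0.01928.
Fraction of consumed A going to P: r_P/(r_P+r_Q) = 0.9717.
C_P = 0.9717·C_{A0}·X = 0.9717×4.38×0.884 = 3.76 mol/L.

3.76 mol/L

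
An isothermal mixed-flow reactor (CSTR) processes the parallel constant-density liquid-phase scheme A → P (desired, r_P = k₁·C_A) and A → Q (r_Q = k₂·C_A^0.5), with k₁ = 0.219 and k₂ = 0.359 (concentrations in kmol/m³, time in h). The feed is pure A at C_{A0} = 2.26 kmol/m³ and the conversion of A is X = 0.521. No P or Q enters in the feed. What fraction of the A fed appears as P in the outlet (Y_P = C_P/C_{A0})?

0.202

Exit C_A = C_{A0}(1−X) = 2.26×0.479 = 1.083 kmol/m³.
In a CSTR the entire volume is at exit conditions, so r_P = 0.219×1.083 = 0.2371 and r_Q = 0.359×1.083^0.5 = 0.3735.
Fraction of consumed A going to P: r_P/(r_P+r_Q) = 0.3883.
C_P = 0.3883·C_{A0}·X = 0.3883×2.26×0.521 = 0.457 kmol/m³; Y_P = C_P/C_{A0} = 0.202.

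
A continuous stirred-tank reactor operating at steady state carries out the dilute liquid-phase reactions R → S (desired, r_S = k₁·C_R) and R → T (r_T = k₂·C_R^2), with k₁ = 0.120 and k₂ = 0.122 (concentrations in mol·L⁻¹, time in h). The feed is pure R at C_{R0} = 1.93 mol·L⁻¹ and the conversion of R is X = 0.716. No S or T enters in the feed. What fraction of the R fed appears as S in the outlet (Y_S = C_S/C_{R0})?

Exit C_R = C_{R0}(1−X) = 1.93×0.284 = 0.5481 mol·L⁻¹.
In a CSTR the entire volume is at exit conditions, so r_S = 0.120×0.5481 = 0.06577 and r_T = 0.122×0.5481^2 = 0.03665.
Fraction of consumed R going to S: r_S/(r_S+r_T) = 0.6422.
C_S = 0.6422·C_{R0}·X = 0.6422×1.93×0.716 = 0.887 mol·L⁻¹; Y_S = C_S/C_{R0} = 0.460.

0.460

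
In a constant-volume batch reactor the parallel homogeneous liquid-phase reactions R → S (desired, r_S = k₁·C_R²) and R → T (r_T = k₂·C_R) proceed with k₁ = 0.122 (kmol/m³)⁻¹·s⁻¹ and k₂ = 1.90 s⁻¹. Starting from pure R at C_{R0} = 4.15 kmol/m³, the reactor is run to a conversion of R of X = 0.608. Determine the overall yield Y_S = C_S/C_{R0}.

0.0943

C_R = C_{R0}(1−X) = 1.627 kmol/m³.
Along a PFR/batch, dC_T/dC_R = −r_T/(r_S+r_T) = −k₂/(k₂+k₁·C_R).
Integrating from C_{R0} to C_R: C_T = (1.90/0.122)·ln[(1.90+0.122·4.15)/(1.90+0.122·1.63)] = 15.57·ln(2.406/2.098) = 2.132 kmol/m³.
Then C_S = (C_{R0}−C_R) − C_T = 2.523 − 2.132 = 0.3914 kmol/m³.
Y_S = C_S/C_{R0} = 0.3914/4.15 = 0.0943.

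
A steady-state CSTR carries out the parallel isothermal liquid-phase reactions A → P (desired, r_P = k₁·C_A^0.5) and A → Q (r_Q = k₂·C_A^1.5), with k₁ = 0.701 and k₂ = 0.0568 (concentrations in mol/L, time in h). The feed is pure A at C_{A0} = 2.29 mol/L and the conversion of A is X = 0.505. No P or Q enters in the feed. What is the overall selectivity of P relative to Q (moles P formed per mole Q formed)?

Exit C_A = C_{A0}(1−X) = 2.29×0.495 = 1.134 mol/L.
Rates in a CSTR are evaluated at the outlet concentration: r_P = 0.701×1.134^0.5 = 0.7463, r_Q = 0.0568×1.134^1.5 = 0.06855.
Overall selectivity = C_P/C_Q = r_Pτ/(r_Qτ) = r_P/r_Q = 10.9.

10.9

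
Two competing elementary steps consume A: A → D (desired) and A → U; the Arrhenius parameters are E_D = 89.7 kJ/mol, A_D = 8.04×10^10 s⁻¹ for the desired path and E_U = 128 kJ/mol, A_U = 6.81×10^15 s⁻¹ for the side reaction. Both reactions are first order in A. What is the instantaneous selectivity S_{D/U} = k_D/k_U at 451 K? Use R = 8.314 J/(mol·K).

0.322

With equal orders, S_{D/U} = k_D/k_U = (A_D/A_U)·exp[(E_U−E_D)/(RT)].
(E_U−E_D)/(RT) = (128−89.7)×10³/(8.314×451) = 38300/3750 = 10.21.
k_D/k_U = (8.04×10^10/6.81×10^15)·exp(10.21) = 1.181×10^-5 × 27293 = 0.322.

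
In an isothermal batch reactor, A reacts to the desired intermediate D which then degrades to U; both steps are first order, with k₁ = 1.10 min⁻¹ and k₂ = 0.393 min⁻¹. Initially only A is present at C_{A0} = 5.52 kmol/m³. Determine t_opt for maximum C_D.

Setting dC_D/dt = 0 gives t_opt = ln(k₂/k₁)/(k₂−k₁).
= ln(0.393/1.10)/(0.393−1.10) = ln(0.3573)/-0.7070 = -1.029/-0.7070 = 1.46 min.

1.46 min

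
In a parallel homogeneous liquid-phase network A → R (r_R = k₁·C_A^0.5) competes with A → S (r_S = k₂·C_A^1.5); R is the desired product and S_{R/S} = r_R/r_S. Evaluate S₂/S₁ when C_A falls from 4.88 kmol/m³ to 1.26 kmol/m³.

S_{R/S} = (k₁/k₂)·C_A⁻¹, so S₂/S₁ = (C_{A,2}/C_{A,1})⁻¹.
= 4.88/1.26 = 3.87.

3.87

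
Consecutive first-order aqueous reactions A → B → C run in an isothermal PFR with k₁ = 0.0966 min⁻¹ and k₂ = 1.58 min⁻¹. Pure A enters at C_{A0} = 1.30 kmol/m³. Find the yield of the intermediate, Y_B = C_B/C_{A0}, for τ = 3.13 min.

0.0477

Solving the coupled first-order balances gives C_B(τ) = [k₁/(k₂−k₁)]·C_{A0}·(e^(−k₁τ) − e^(−k₂τ)).
e^(−k₁τ) = e^(−0.0966×3.13) = e^(−0.3024) = 0.7391; e^(−k₂τ) = e^(−4.945) = 0.007116.
C_B = 0.0966×1.30/(1.58−0.0966) × (0.7391−0.007116) = 0.08466×0.7320 = 0.06197 kmol/m³.
Y_B = C_B/C_{A0} = 0.06197/1.30 = 0.0477.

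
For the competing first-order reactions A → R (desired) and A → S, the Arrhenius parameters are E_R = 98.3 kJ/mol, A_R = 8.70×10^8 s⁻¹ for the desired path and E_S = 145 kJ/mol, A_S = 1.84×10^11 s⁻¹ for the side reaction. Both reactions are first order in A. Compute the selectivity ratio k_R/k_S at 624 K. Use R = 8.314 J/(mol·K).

Since both paths have the same order in A, the concentration cancels and S_{R/S} = k_R/k_S = (A_R/A_S)·exp[(E_S−E_R)/(RT)].
(E_S−E_R)/(RT) = (145−98.3)×10³/(8.314×624) = 46700/5188 = 9.002.
k_R/k_S = (8.70×10^8/1.84×10^11)·exp(9.002) = 0.004728 × 8116 = 38.4.

38.4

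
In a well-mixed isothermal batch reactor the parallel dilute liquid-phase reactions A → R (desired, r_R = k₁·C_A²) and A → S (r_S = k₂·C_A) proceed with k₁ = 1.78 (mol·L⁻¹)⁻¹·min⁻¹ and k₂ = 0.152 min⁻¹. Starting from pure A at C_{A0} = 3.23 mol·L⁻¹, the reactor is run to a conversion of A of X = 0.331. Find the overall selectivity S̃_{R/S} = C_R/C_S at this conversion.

C_A = C_{A0}(1−X) = 2.161 mol·L⁻¹.
Along a PFR/batch, dC_S/dC_A = −r_S/(r_R+r_S) = −k₂/(k₂+k₁·C_A).
Integrating from C_{A0} to C_A: C_S = (0.152/1.78)·ln[(0.152+1.78·3.23)/(0.152+1.78·2.16)] = 0.08539·ln(5.901/3.998) = 0.03324 mol·L⁻¹.
Then C_R = (C_{A0}−C_A) − C_S = 1.069 − 0.03324 = 1.036 mol·L⁻¹.
S̃_{R/S} = C_R/C_S = 1.036/0.03324 = 31.2.

31.2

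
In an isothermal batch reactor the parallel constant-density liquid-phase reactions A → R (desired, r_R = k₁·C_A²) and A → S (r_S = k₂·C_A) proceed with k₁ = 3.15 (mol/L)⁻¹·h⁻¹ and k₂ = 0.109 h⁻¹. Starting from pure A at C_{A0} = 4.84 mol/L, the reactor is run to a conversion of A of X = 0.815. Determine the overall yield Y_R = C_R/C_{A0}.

0.803

C_A = C_{A0}(1−X) = 0.8954 mol/L.
Along a PFR/batch, dC_S/dC_A = −r_S/(r_R+r_S) = −k₂/(k₂+k₁·C_A).
Integrating from C_{A0} to C_A: C_S = (0.109/3.15)·ln[(0.109+3.15·4.84)/(0.109+3.15·0.895)] = 0.03460·ln(15.35/2.930) = 0.05732 mol/L.
Then C_R = (C_{A0}−C_A) − C_S = 3.945 − 0.05732 = 3.887 mol/L.
Y_R = C_R/C_{A0} = 3.887/4.84 = 0.803.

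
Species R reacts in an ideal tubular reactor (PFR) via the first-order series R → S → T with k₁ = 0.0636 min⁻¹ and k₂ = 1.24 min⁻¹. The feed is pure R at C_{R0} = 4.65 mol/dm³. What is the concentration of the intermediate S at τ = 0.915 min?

0.156 mol/dm³

Solving the coupled first-order balances gives C_S(τ) = [k₁/(k₂−k₁)]·C_{R0}·(e^(−k₁τ) − e^(−k₂τ)).
e^(−k₁τ) = e^(−0.0636×0.915) = e^(−0.05819) = 0.9435; e^(−k₂τ) = e^(−1.135) = 0.3216.
C_S = 0.0636×4.65/(1.24−0.0636) × (0.9435−0.3216) = 0.2514×0.6219 = 0.1563 mol/dm³.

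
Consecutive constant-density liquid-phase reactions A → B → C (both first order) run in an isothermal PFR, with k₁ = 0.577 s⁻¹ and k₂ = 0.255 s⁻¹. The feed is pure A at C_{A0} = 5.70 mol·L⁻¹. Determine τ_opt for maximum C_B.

Setting dC_B/dτ = 0 gives τ_opt = ln(k₂/k₁)/(k₂−k₁).
= ln(0.255/0.577)/(0.255−0.577) = ln(0.4419)/-0.3220 = -0.8166/-0.3220 = 2.54 s.

2.54 s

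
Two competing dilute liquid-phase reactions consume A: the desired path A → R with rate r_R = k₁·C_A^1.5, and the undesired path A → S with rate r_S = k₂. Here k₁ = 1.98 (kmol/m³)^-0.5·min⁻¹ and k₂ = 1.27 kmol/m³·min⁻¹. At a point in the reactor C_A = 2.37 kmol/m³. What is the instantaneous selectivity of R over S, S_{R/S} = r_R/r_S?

5.69

S_{R/S} = r_R/r_S = (k₁·C_A^1.5)/(k₂) = (k₁/k₂)·C_A^1.5.
= (1.98×2.370^1.5) / (1.27) = 7.224/1.270 = 5.69.
Since the desired path is higher order in A, keeping C_A high (PFR or concentrated feed) favours R.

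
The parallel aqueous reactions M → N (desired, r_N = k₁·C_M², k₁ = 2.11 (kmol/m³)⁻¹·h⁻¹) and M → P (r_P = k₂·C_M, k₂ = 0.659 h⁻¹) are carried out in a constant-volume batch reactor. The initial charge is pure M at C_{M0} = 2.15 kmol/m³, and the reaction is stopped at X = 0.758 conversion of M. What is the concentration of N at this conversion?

1.29 kmol/m³

C_M = C_{M0}(1−X) = 0.5203 kmol/m³.
Along a PFR/batch, dC_P/dC_M = −r_P/(r_N+r_P) = −k₂/(k₂+k₁·C_M).
Integrating from C_{M0} to C_M: C_P = (0.659/2.11)·ln[(0.659+2.11·2.15)/(0.659+2.11·0.520)] = 0.3123·ln(5.195/1.757) = 0.3386 kmol/m³.
Then C_N = (C_{M0}−C_M) − C_P = 1.630 − 0.3386 = 1.291 kmol/m³.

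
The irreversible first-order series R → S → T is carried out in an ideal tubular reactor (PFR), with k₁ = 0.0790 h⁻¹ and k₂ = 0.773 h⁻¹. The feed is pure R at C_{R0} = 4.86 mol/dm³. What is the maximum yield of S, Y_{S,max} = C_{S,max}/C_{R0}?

Evaluating C_S at τ_opt = ln(k₂/k₁)/(k₂−k₁) gives C_{S,max}/C_{R0} = (k₁/k₂)^[k₂/(k₂−k₁)].
= (0.0790/0.773)^(0.773/(0.773−0.0790)) = (0.1022)^(1.114) = 0.07883.

0.0788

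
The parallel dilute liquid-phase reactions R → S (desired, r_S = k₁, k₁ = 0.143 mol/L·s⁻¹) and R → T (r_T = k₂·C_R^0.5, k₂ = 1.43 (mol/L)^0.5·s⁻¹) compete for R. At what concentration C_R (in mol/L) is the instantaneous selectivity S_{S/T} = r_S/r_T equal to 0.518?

0.0373 mol/L

S_{S/T} = (k₁/k₂)·C_R^-0.5 ⇒ C_R = (S·k₂/k₁)^(-2).
= (0.518×1.43/0.143)^(-2) = (5.180)^(-2) = 0.0373 mol/L.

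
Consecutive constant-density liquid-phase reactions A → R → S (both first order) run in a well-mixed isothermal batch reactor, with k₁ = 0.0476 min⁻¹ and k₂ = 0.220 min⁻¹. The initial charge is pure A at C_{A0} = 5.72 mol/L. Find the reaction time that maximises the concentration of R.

8.88 min

For first-order series the maximum of C_R occurs at t_opt = ln(k₂/k₁)/(k₂−k₁).
= ln(0.220/0.0476)/(0.220−0.0476) = ln(4.622)/0.1724 = 1.531/0.1724 = 8.88 min.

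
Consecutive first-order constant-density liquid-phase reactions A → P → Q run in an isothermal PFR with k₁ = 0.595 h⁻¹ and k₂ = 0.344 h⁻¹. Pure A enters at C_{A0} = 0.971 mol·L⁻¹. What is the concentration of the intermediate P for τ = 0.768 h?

Solving the coupled first-order balances gives C_P(τ) = [k₁/(k₂−k₁)]·C_{A0}·(e^(−k₁τ) − e^(−k₂τ)).
e^(−k₁τ) = e^(−0.595×0.768) = e^(−0.4570) = 0.6332; e^(−k₂τ) = e^(−0.2642) = 0.7678.
C_P = 0.595×0.971/(0.344−0.595) × (0.6332−0.7678) = (-2.302)×(-0.1346) = 0.3099 mol·L⁻¹.

0.310 mol·L⁻¹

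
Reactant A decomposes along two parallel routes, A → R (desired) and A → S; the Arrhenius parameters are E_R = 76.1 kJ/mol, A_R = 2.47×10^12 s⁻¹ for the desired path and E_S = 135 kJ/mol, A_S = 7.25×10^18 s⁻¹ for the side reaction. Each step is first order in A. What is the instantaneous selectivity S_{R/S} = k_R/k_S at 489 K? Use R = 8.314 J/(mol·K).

0.667

Since both paths have the same order in A, the concentration cancels and S_{R/S} = k_R/k_S = (A_R/A_S)·exp[(E_S−E_R)/(RT)].
(E_S−E_R)/(RT) = (135−76.1)×10³/(8.314×489) = 58900/4066 = 14.49.
k_R/k_S = (2.47×10^12/7.25×10^18)·exp(14.49) = 3.407×10^-7 × 1.958×10^6 = 0.667.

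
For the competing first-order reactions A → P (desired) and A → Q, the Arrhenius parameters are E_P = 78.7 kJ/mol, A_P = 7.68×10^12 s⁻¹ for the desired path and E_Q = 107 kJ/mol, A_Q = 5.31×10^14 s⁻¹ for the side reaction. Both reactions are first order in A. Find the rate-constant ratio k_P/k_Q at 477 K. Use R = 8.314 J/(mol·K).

18.2

With equal orders, S_{P/Q} = k_P/k_Q = (A_P/A_Q)·exp[(E_Q−E_P)/(RT)].
(E_Q−E_P)/(RT) = (107−78.7)×10³/(8.314×477) = 28300/3966 = 7.136.
k_P/k_Q = (7.68×10^12/5.31×10^14)·exp(7.136) = 0.01446 × 1256 = 18.2.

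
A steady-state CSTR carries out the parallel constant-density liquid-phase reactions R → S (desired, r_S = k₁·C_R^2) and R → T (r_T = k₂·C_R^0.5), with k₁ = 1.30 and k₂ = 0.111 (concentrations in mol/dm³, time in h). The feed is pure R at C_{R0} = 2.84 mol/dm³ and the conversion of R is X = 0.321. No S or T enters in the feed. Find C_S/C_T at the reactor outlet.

Exit C_R = C_{R0}(1−X) = 2.84×0.679 = 1.928 mol/dm³.
In a CSTR the entire volume is at exit conditions, so r_S = 1.30×1.928^2 = 4.834 and r_T = 0.111×1.928^0.5 = 0.1541.
Overall selectivity = C_S/C_T = r_Sτ/(r_Tτ) = r_S/r_T = 31.4.

31.4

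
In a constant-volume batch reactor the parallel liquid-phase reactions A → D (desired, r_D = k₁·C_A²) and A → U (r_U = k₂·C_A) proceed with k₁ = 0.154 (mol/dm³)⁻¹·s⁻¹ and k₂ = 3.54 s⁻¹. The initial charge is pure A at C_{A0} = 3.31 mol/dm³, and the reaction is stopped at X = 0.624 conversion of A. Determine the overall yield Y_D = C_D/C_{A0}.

C_A = C_{A0}(1−X) = 1.245 mol/dm³.
Along a PFR/batch, dC_U/dC_A = −r_U/(r_D+r_U) = −k₂/(k₂+k₁·C_A).
Integrating from C_{A0} to C_A: C_U = (3.54/0.154)·ln[(3.54+0.154·3.31)/(3.54+0.154·1.24)] = 22.99·ln(4.050/3.732) = 1.880 mol/dm³.
Then C_D = (C_{A0}−C_A) − C_U = 2.065 − 1.880 = 0.1851 mol/dm³.
Y_D = C_D/C_{A0} = 0.1851/3.31 = 0.0559.

0.0559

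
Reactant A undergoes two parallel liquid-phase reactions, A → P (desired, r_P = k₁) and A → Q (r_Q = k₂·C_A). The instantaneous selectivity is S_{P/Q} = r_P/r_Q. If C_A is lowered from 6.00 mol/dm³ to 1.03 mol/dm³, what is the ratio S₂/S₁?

5.83

S_{P/Q} = (k₁/k₂)·C_A⁻¹, so S₂/S₁ = (C_{A,2}/C_{A,1})⁻¹.
= 6.00/1.03 = 5.83.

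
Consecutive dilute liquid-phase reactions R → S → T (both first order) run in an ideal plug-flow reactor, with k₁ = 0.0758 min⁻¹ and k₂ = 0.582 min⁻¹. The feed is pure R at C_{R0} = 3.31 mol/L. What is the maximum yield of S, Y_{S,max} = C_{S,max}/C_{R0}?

0.0960

At the optimum, C_{S,max}/C_{R0} = (k₁/k₂)^[k₂/(k₂−k₁)].
= (0.0758/0.582)^(0.582/(0.582−0.0758)) = (0.1302)^(1.150) = 0.09598.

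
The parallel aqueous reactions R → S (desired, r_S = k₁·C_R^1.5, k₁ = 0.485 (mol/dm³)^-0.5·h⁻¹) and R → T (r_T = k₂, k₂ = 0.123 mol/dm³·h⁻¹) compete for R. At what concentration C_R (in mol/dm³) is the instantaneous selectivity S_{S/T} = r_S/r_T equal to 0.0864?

S_{S/T} = (k₁/k₂)·C_R^1.5 ⇒ C_R = (S·k₂/k₁)^(1/1.5).
= (0.0864×0.123/0.485)^(0.6667) = (0.02191)^(0.6667) = 0.0783 mol/dm³.

0.0783 mol/dm³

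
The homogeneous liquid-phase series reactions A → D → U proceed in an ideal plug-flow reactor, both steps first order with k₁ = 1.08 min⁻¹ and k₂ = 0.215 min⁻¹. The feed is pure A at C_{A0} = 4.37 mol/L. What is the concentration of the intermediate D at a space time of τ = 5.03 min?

The intermediate concentration in a first-order A→B→C sequence is C_D = k₁C_{A0}(e^(−k₁τ) − e^(−k₂τ))/(k₂−k₁).
e^(−k₁τ) = e^(−1.08×5.03) = e^(−5.432) = 0.004373; e^(−k₂τ) = e^(−1.081) = 0.3391.
C_D = 1.08×4.37/(0.215−1.08) × (0.004373−0.3391) = (-5.456)×(-0.3347) = 1.826 mol/L.

1.83 mol/L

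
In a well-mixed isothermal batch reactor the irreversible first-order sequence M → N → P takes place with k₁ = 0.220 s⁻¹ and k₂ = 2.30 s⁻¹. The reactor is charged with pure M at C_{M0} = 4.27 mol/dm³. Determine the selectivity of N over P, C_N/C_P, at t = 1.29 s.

The intermediate concentration in a first-order A→B→C sequence is C_N = k₁C_{M0}(e^(−k₁t) − e^(−k₂t))/(k₂−k₁).
e^(−k₁t) = e^(−0.220×1.29) = e^(−0.2838) = 0.7529; e^(−k₂t) = e^(−2.967) = 0.05146.
C_N = 0.220×4.27/(2.30−0.220) × (0.7529−0.05146) = 0.4516×0.7015 = 0.3168 mol/dm³.
C_M = C_{M0}e^(−k₁t) = 3.215 mol/dm³, so C_P = C_{M0}−C_M−C_N = 0.7382 mol/dm³; C_N/C_P = 0.429.

0.429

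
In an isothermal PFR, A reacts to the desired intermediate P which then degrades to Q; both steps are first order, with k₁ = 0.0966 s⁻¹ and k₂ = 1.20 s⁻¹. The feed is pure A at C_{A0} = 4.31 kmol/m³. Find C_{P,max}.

Evaluating C_P at τ_opt = ln(k₂/k₁)/(k₂−k₁) gives C_{P,max}/C_{A0} = (k₁/k₂)^[k₂/(k₂−k₁)].
= (0.0966/1.20)^(1.20/(1.20−0.0966)) = (0.08050)^(1.088) = 0.06457.
C_{P,max} = 0.06457×4.31 = 0.278 kmol/m³.

0.278 kmol/m³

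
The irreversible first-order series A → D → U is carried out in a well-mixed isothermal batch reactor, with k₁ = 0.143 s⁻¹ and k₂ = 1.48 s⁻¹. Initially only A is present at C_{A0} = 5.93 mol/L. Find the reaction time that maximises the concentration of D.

1.75 s

The intermediate peaks when r₁ = r₂, i.e. k₁e^(−k₁t) = k₂e^(−k₂t), giving t_opt = ln(k₂/k₁)/(k₂−k₁).
= ln(1.48/0.143)/(1.48−0.143) = ln(10.35)/1.337 = 2.337/1.337 = 1.75 s.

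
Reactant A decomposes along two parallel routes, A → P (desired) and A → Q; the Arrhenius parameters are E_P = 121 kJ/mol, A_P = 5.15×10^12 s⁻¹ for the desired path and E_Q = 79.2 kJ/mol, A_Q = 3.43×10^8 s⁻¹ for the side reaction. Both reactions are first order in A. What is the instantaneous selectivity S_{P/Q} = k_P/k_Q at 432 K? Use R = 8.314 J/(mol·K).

With equal orders, S_{P/Q} = k_P/k_Q = (A_P/A_Q)·exp[(E_Q−E_P)/(RT)].
(E_Q−E_P)/(RT) = (79.2−121)×10³/(8.314×432) = -41800/3592 = -11.64.
k_P/k_Q = (5.15×10^12/3.43×10^8)·exp(-11.64) = 15015 × 8.823×10^-6 = 0.132.
Since E_P > E_Q, raising the temperature improves selectivity toward P.

0.132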